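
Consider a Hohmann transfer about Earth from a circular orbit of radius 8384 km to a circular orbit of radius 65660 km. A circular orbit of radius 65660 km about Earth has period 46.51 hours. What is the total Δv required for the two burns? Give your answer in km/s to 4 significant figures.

From Kepler's third law T² = 4π²r³/μ at r = 65660 km, T = 46.51 hours = 46.51 × 3600 s = 1.67436×10^5 s: μ = 4π²r³/T² = 3.98625×10^5 km³/s².
The Hohmann ellipse has a_t = (r₁ + r₂)/2 = 37022 km.
Circular speed at r₁: v₁ = √(μ/r₁) = √(3.98625×10^5/8384) = 6.89536 km/s.
Transfer-orbit speed at r₁ (vis-viva): v_p = √[μ(2/r₁ − 1/a_t)] = 9.18284 km/s.
First burn Δv₁ = |v_p − v₁| = 2.2875 km/s.
At r₂, v₂ = √(μ/r₂) = 2.46395 km/s.
Transfer-orbit speed at r₂: v_a = √[μ(2/r₂ − 1/a_t)] = 1.17254 km/s.
Second burn Δv₂ = |v₂ − v_a| = 1.2914 km/s.
Δv = Δv₁ + Δv₂ = 2.2875 + 1.2914 = 3.579 km/s.

Δv = 3.579 km/s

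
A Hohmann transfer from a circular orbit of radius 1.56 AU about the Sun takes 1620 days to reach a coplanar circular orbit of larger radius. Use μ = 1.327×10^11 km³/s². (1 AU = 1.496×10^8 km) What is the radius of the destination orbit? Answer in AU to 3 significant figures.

r₂ = 7.01 AU

In km: r₁ = 1.56 × 1.496×10^8 = 2.33376×10^8 km.
Transfer time t = 1620 days = 1.39968×10^8 s, and t = π√(a_t³/μ).
So a_t = (μ t²/π²)^(1/3) = (1.327×10^11 × (1.39968×10^8)² / π²)^(1/3) = 6.4103×10^8 km.
Since a_t = (r₁ + r₂)/2, r₂ = 2a_t − r₁ = 2×6.4103×10^8 − 2.33376×10^8 = 1.048684×10^9 km.
In AU: r₂ = 1.048684×10^9 / 1.496×10^8 = 7.01 AU.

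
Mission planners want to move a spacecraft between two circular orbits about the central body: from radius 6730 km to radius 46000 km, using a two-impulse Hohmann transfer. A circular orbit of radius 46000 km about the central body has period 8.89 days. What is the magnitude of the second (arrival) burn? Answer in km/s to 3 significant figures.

From Kepler's third law T² = 4π²r³/μ at r = 46000 km, T = 8.89 days = 8.89 × 86400 s = 7.68096×10^5 s: μ = 4π²r³/T² = 6513.32 km³/s².
Transfer-ellipse semi-major axis a_t = (r₁ + r₂)/2 = (6730 + 46000)/2 = 26365 km.
Circular speed at r = 46000 km: v_c = √(μ/r) = 0.3763 km/s.
Vis-viva on the transfer ellipse at r = 46000 km gives v_t = √[μ(2/r − 1/a_t)] = 0.1901 km/s.
Δv₂ = |v_t − v_c| = |0.1901 − 0.3763| = 0.1862 km/s.

Δv₂ = 0.186 km/s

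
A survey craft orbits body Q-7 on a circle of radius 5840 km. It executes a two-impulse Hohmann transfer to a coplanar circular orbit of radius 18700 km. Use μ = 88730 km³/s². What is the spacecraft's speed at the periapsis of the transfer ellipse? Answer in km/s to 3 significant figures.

The Hohmann ellipse has a_t = (r₁ + r₂)/2 = 12270 km.
At periapsis, r = 5840 km.
Applying v² = μ(2/r − 1/a_t): v = 4.812 km/s.

v = 4.81 km/s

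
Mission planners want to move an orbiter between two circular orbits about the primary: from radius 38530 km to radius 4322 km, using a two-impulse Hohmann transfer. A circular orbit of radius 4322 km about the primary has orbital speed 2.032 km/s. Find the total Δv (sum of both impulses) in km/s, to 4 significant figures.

From the circular-orbit relation v² = μ/r at r = 4322 km: μ = v²r = (2.032)² × 4322 = 17845.6 km³/s².
The Hohmann ellipse has a_t = (r₁ + r₂)/2 = 21426 km.
Circular speed at r₁: v₁ = √(μ/r₁) = √(17845.6/38530) = 0.6806 km/s.
On the transfer ellipse at r₁, vis-viva gives v_a = √[μ(2/r₁ − 1/a_t)] = 0.3057 km/s.
First burn Δv₁ = |v_a − v₁| = 0.3749 km/s.
Circular speed at r₂: v₂ = √(μ/r₂) = 2.0320 km/s.
Transfer-orbit speed at r₂: v_p = √[μ(2/r₂ − 1/a_t)] = 2.7249 km/s.
Second burn Δv₂ = |v₂ − v_p| = 0.6929 km/s.
Total Δv = Δv₁ + Δv₂ = 1.068 km/s.

Δv = 1.068 km/s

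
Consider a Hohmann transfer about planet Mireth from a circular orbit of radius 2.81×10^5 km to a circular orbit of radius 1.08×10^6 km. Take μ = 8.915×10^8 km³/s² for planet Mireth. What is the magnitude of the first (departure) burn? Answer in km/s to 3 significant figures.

Semi-major axis of the transfer orbit: a_t = (2.810×10^5 + 1.080×10^6)/2 = 6.805×10^5 km.
On the circular orbit at r = 2.810×10^5 km, v_c = √(μ/r) = 56.33 km/s.
Transfer-orbit speed at the same r (vis-viva, a = a_t): v_t = √[μ(2/r − 1/a_t)] = 70.96 km/s.
Δv₁ = |v_t − v_c| = |70.96 − 56.33| = 14.63 km/s.

Δv₁ = 14.6 km/s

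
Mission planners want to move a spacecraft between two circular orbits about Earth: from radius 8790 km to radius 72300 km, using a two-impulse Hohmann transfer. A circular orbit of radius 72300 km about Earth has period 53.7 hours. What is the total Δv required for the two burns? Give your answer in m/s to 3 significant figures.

Δv = 3520 m/s

From Kepler's third law T² = 4π²r³/μ at r = 72300 km, T = 53.7 hours = 53.7 × 3600 s = 1.9332×10^5 s: μ = 4π²r³/T² = 3.99228×10^5 km³/s².
The Hohmann ellipse has a_t = (r₁ + r₂)/2 = 40545 km.
Circular speed at r₁: v₁ = √(μ/r₁) = √(3.99228×10^5/8790) = 6.739 km/s.
On the transfer ellipse at r₁, v² = μ(2/r − 1/a) gives v_p = √[μ(2/r₁ − 1/a_t)] = 8.999 km/s.
First burn Δv₁ = |v_p − v₁| = 2.260 km/s.
At r₂, v₂ = √(μ/r₂) = 2.350 km/s.
Transfer-orbit speed at r₂: v_a = √[μ(2/r₂ − 1/a_t)] = 1.094 km/s.
Second burn Δv₂ = |v₂ − v_a| = 1.256 km/s.
Δv = Δv₁ + Δv₂ = 2.260 + 1.256 = 3.516 km/s.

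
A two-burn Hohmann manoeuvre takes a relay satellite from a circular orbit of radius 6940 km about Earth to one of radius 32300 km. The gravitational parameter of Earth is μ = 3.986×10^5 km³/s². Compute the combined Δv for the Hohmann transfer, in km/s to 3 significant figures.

Δv = 3.57 km/s

Semi-major axis of the transfer orbit: a_t = (6940 + 32300)/2 = 19620 km.
Circular speed at r₁: v₁ = √(μ/r₁) = √(3.986×10^5/6940) = 7.579 km/s.
Transfer-orbit speed at r₁ (vis-viva): v_p = √[μ(2/r₁ − 1/a_t)] = 9.724 km/s.
First burn Δv₁ = |v_p − v₁| = 2.145 km/s.
Circular speed at r₂: v₂ = √(μ/r₂) = 3.513 km/s.
Transfer-orbit speed at r₂: v_a = √[μ(2/r₂ − 1/a_t)] = 2.089 km/s.
Second burn Δv₂ = |v₂ − v_a| = 1.424 km/s.
Δv = Δv₁ + Δv₂ = 2.145 + 1.424 = 3.569 km/s.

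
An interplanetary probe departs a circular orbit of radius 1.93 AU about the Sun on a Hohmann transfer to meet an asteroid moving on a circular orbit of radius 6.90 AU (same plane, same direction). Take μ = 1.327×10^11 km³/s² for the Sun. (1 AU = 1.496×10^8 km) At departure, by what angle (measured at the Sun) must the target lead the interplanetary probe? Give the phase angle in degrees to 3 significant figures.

φ = 87.9°

In km: r₁ = 1.93 × 1.496×10^8 = 2.88728×10^8 km; r₂ = 6.90 × 1.496×10^8 = 1.03224×10^9 km.
Semi-major axis of the transfer orbit: a_t = (2.88728×10^8 + 1.03224×10^9)/2 = 6.60484×10^8 km.
Transfer time t = π√(a_t³/μ) = 1.4639×10^8 s.
The target's mean motion on its circular orbit is ω₂ = √(μ/r₂³) = 1.0984×10^-8 rad/s.
Angle swept by the target during transfer: ω₂·t = 1.608 rad = 92.13°.
Arrival is 180° from departure on the ellipse, so φ = 180° − 92.13° = 87.9°.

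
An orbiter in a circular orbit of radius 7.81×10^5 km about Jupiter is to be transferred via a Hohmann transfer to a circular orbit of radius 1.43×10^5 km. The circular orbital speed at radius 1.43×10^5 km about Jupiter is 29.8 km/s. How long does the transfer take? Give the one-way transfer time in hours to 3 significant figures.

From the circular-orbit relation v² = μ/r at r = 1.43×10^5 km: μ = v²r = (29.8)² × 1.43×10^5 = 1.26990×10^8 km³/s².
The Hohmann ellipse has a_t = (r₁ + r₂)/2 = 4.620×10^5 km.
Half the transfer-orbit period gives t = π√(a_t³/μ) = 87540 s.
Converting: 87540 s ÷ 3600 s/hour = 24.3 hours.

t = 24.3 hours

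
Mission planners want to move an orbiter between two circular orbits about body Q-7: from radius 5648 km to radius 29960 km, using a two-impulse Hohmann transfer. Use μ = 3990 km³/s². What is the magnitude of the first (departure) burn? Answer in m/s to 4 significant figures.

Transfer-ellipse semi-major axis a_t = (r₁ + r₂)/2 = (5648 + 29960)/2 = 17804 km.
Circular speed at r = 5648 km: v_c = √(μ/r) = 0.84050 km/s.
Vis-viva on the transfer ellipse at r = 5648 km gives v_t = √[μ(2/r − 1/a_t)] = 1.0903 km/s.
Δv₁ = |v_t − v_c| = |1.0903 − 0.84050| = 0.2498 km/s.

Δv₁ = 249.8 m/s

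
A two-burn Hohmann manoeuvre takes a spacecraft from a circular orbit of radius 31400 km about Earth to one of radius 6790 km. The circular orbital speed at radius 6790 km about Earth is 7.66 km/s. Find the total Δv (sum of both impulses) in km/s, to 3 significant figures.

Δv = 3.60 km/s

From the circular-orbit relation v² = μ/r at r = 6790 km: μ = v²r = (7.66)² × 6790 = 3.98407×10^5 km³/s².
Semi-major axis of the transfer orbit: a_t = (31400 + 6790)/2 = 19095 km.
At r₁ the circular-orbit speed is v₁ = √(μ/r₁) = 3.562 km/s.
Transfer-orbit speed at r₁ (vis-viva equation): v_a = √[μ(2/r₁ − 1/a_t)] = 2.124 km/s.
First burn Δv₁ = |v_a − v₁| = 1.438 km/s.
At r₂, v₂ = √(μ/r₂) = 7.660 km/s.
Transfer-orbit speed at r₂: v_p = √[μ(2/r₂ − 1/a_t)] = 9.823 km/s.
Second burn Δv₂ = |v₂ − v_p| = 2.163 km/s.
Total Δv = Δv₁ + Δv₂ = 3.601 km/s.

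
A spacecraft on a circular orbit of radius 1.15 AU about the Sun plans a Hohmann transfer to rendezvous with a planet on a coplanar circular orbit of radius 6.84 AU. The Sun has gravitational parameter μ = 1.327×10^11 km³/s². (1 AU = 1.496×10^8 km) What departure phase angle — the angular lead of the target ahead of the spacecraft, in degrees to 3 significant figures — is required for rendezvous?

φ = 99.7°

In km: r₁ = 1.15 × 1.496×10^8 = 1.7204×10^8 km; r₂ = 6.84 × 1.496×10^8 = 1.023264×10^9 km.
Semi-major axis of the transfer orbit: a_t = (1.7204×10^8 + 1.023264×10^9)/2 = 5.97652×10^8 km.
Transfer time t = π√(a_t³/μ) = 1.2600×10^8 s.
The target's mean motion on its circular orbit is ω₂ = √(μ/r₂³) = 1.1129×10^-8 rad/s.
Angle swept by the target during transfer: ω₂·t = 1.4023 rad = 80.346°.
Arrival is 180° from departure on the ellipse, so φ = 180° − 80.346° = 99.7°.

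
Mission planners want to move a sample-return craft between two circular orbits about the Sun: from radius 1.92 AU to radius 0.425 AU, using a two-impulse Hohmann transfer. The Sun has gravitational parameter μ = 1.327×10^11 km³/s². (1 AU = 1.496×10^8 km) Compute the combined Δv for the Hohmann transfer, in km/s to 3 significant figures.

In km: r₁ = 1.92 × 1.496×10^8 = 2.87232×10^8 km; r₂ = 0.425 × 1.496×10^8 = 6.358×10^7 km.
Semi-major axis of the transfer orbit: a_t = (2.87232×10^8 + 6.358×10^7)/2 = 1.75406×10^8 km.
At r₁ the circular-orbit speed is v₁ = √(μ/r₁) = 21.494 km/s.
On the transfer ellipse at r₁, vis-viva gives v_a = √[μ(2/r₁ − 1/a_t)] = 12.941 km/s.
First burn Δv₁ = |v_a − v₁| = 8.553 km/s.
Circular speed at r₂: v₂ = √(μ/r₂) = 45.685 km/s.
Transfer-orbit speed at r₂: v_p = √[μ(2/r₂ − 1/a_t)] = 58.461 km/s.
Second burn Δv₂ = |v₂ − v_p| = 12.78 km/s.
Total Δv = Δv₁ + Δv₂ = 21.33 km/s.

Δv = 21.3 km/s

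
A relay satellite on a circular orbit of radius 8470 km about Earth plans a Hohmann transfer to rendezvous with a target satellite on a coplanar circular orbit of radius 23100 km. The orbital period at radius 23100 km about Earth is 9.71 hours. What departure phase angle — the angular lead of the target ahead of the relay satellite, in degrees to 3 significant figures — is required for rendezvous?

From Kepler's third law T² = 4π²r³/μ at r = 23100 km, T = 9.71 hours = 9.71 × 3600 s = 34956 s: μ = 4π²r³/T² = 3.98247×10^5 km³/s².
Semi-major axis of the transfer orbit: a_t = (8470 + 23100)/2 = 15785 km.
The half-period of the transfer ellipse is t = π√(a_t³/μ) = 9872.8 s.
Target angular speed ω₂ = √(μ/r₂³) = 1.7975×10^-4 rad/s.
Angle swept by the target during transfer: ω₂·t = 1.775 rad = 101.7°.
The relay satellite traverses 180° on the transfer ellipse, so the target must lead by 180° − 101.7° = 78.3°.

φ = 78.3°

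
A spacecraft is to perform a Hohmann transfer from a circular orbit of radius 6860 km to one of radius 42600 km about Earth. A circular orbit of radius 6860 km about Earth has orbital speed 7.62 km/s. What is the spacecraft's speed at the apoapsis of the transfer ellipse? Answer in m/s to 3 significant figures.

v = 1610 m/s

From the circular-orbit relation v² = μ/r at r = 6860 km: μ = v²r = (7.62)² × 6860 = 3.98322×10^5 km³/s².
Transfer-ellipse semi-major axis a_t = (r₁ + r₂)/2 = (6860 + 42600)/2 = 24730 km.
The apoapsis of the transfer ellipse is at r = 42600 km.
From the vis-viva equation, v = √[μ(2/r − 1/a_t)] = 1.611 km/s.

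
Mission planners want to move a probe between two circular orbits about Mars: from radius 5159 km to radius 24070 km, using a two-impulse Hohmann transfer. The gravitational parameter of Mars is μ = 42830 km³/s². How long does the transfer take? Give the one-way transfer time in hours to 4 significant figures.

The Hohmann ellipse has a_t = (r₁ + r₂)/2 = 14614.5 km.
Transfer time t = π√(a_t³/μ) = π√((14614.5)³ / 42830) = 26820 s.
Converting: 26820 s ÷ 3600 s/hour = 7.450 hours.

t = 7.450 hours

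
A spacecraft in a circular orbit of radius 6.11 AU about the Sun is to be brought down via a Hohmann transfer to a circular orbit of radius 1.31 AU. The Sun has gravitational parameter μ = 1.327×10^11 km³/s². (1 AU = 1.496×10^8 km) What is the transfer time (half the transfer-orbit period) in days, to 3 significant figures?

In km: r₁ = 6.11 × 1.496×10^8 = 9.14056×10^8 km; r₂ = 1.31 × 1.496×10^8 = 1.95976×10^8 km.
The Hohmann ellipse has a_t = (r₁ + r₂)/2 = 5.55016×10^8 km.
By Kepler's third law the transfer-orbit period is T = 2π√(a_t³/μ), so t = T/2 = 1.128×10^8 s.
Converting: 1.128×10^8 s ÷ 86400 s/day = 1310 days.

t = 1310 days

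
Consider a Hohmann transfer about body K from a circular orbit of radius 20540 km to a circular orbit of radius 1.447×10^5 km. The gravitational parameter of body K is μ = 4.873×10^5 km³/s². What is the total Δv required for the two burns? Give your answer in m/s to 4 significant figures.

Δv = 2495 m/s

Semi-major axis of the transfer orbit: a_t = (20540 + 1.447×10^5)/2 = 82620 km.
Circular speed at r₁: v₁ = √(μ/r₁) = √(4.873×10^5/20540) = 4.871 km/s.
On the transfer ellipse at r₁, v² = μ(2/r − 1/a) gives v_p = √[μ(2/r₁ − 1/a_t)] = 6.446 km/s.
First burn Δv₁ = |v_p − v₁| = 1.575 km/s.
Circular speed at r₂: v₂ = √(μ/r₂) = 1.8351 km/s.
Transfer-orbit speed at r₂: v_a = √[μ(2/r₂ − 1/a_t)] = 0.91500 km/s.
Second burn Δv₂ = |v₂ − v_a| = 0.9201 km/s.
Total Δv = Δv₁ + Δv₂ = 2.495 km/s.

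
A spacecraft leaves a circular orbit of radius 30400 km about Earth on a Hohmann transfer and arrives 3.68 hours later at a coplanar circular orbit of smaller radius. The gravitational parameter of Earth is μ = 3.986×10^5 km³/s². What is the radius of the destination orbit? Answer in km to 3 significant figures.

Transfer time t = 3.68 hours = 13248 s, and t = π√(a_t³/μ).
So a_t = (μ t²/π²)^(1/3) = (3.986×10^5 × (13248)² / π²)^(1/3) = 19209 km.
Since a_t = (r₁ + r₂)/2, r₂ = 2a_t − r₁ = 2×19209 − 30400 = 8018 km.

r₂ = 8020 km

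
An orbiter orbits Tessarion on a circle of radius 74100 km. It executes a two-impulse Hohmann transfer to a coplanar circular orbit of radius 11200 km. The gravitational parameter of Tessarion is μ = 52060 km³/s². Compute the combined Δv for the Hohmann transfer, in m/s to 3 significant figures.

Transfer-ellipse semi-major axis a_t = (r₁ + r₂)/2 = (74100 + 11200)/2 = 42650 km.
At r₁ the circular-orbit speed is v₁ = √(μ/r₁) = 0.83819 km/s.
On the transfer ellipse at r₁, v² = μ(2/r − 1/a) gives v_a = √[μ(2/r₁ − 1/a_t)] = 0.42953 km/s.
First burn Δv₁ = |v_a − v₁| = 0.40866 km/s.
Circular speed at r₂: v₂ = √(μ/r₂) = 2.15597 km/s.
Transfer-orbit speed at r₂: v_p = √[μ(2/r₂ − 1/a_t)] = 2.84179 km/s.
Second burn Δv₂ = |v₂ − v_p| = 0.68582 km/s.
Δv = Δv₁ + Δv₂ = 0.40866 + 0.68582 = 1.094 km/s.

Δv = 1090 m/s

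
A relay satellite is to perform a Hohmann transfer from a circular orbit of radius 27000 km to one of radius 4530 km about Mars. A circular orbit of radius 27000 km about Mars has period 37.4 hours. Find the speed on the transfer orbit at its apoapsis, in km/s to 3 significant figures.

From Kepler's third law T² = 4π²r³/μ at r = 27000 km, T = 37.4 hours = 37.4 × 3600 s = 1.3464×10^5 s: μ = 4π²r³/T² = 42865.0 km³/s².
Semi-major axis of the transfer orbit: a_t = (27000 + 4530)/2 = 15765 km.
At apoapsis, r = 27000 km.
Vis-viva: v = √[μ(2/r − 1/a_t)] = √[42865.0 × (2/27000 − 1/15765)] = 0.6754 km/s.

v = 0.675 km/s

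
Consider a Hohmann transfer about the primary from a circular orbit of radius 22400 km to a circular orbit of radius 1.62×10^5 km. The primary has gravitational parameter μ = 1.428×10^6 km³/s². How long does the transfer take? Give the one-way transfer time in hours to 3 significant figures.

t = 20.4 hours

Semi-major axis of the transfer orbit: a_t = (22400 + 1.620×10^5)/2 = 92200 km.
Half the transfer-orbit period gives t = π√(a_t³/μ) = 73600 s.
Converting: 73600 s ÷ 3600 s/hour = 20.4 hours.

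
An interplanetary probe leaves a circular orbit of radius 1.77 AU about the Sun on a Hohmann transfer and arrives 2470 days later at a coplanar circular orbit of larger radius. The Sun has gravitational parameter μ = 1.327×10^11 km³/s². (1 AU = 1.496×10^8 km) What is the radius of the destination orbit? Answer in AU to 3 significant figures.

In km: r₁ = 1.77 × 1.496×10^8 = 2.64792×10^8 km.
Transfer time t = 2470 days = 2.13408×10^8 s, and t = π√(a_t³/μ).
So a_t = (μ t²/π²)^(1/3) = (1.327×10^11 × (2.13408×10^8)² / π²)^(1/3) = 8.4918×10^8 km.
Since a_t = (r₁ + r₂)/2, r₂ = 2a_t − r₁ = 2×8.4918×10^8 − 2.64792×10^8 = 1.433568×10^9 km.
In AU: r₂ = 1.433568×10^9 / 1.496×10^8 = 9.58 AU.

r₂ = 9.58 AU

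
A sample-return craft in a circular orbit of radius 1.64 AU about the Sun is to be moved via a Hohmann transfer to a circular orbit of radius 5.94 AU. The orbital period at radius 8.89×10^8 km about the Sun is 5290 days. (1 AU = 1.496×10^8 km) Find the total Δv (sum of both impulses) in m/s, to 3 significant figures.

Δv = 10000 m/s

From Kepler's third law T² = 4π²r³/μ at r = 8.89×10^8 km, T = 5290 days = 5290 × 86400 s = 4.57056×10^8 s: μ = 4π²r³/T² = 1.32778×10^11 km³/s².
In km: r₁ = 1.64 × 1.496×10^8 = 2.45344×10^8 km; r₂ = 5.94 × 1.496×10^8 = 8.88624×10^8 km.
Semi-major axis of the transfer orbit: a_t = (2.45344×10^8 + 8.88624×10^8)/2 = 5.66984×10^8 km.
At r₁ the circular-orbit speed is v₁ = √(μ/r₁) = 23.26 km/s.
Transfer-orbit speed at r₁ (vis-viva equation): v_p = √[μ(2/r₁ − 1/a_t)] = 29.12 km/s.
First burn Δv₁ = |v_p − v₁| = 5.860 km/s.
At r₂, v₂ = √(μ/r₂) = 12.224 km/s.
Transfer-orbit speed at r₂: v_a = √[μ(2/r₂ − 1/a_t)] = 8.0409 km/s.
Second burn Δv₂ = |v₂ − v_a| = 4.183 km/s.
Total Δv = Δv₁ + Δv₂ = 10.04 km/s.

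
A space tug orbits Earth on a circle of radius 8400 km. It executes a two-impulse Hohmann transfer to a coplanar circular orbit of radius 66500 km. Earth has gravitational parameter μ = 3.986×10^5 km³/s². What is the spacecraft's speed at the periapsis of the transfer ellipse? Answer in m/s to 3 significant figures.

The Hohmann ellipse has a_t = (r₁ + r₂)/2 = 37450 km.
The periapsis of the transfer ellipse is at r = 8400 km.
From the vis-viva equation, v = √[μ(2/r − 1/a_t)] = 9.179 km/s.

v = 9180 m/s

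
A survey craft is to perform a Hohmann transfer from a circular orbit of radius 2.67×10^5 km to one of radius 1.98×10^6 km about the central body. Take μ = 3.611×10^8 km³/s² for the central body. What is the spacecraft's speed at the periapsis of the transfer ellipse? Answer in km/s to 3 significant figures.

v = 48.8 km/s

Semi-major axis of the transfer orbit: a_t = (2.670×10^5 + 1.980×10^6)/2 = 1.1235×10^6 km.
At periapsis, r = 2.670×10^5 km.
From the vis-viva equation, v = √[μ(2/r − 1/a_t)] = 48.82 km/s.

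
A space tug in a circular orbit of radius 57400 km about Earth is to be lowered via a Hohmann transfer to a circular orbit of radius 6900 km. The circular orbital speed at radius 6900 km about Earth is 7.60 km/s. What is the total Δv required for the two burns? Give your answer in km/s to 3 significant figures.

From the circular-orbit relation v² = μ/r at r = 6900 km: μ = v²r = (7.60)² × 6900 = 3.98544×10^5 km³/s².
The Hohmann ellipse has a_t = (r₁ + r₂)/2 = 32150 km.
At r₁ the circular-orbit speed is v₁ = √(μ/r₁) = 2.635 km/s.
On the transfer ellipse at r₁, v² = μ(2/r − 1/a) gives v_a = √[μ(2/r₁ − 1/a_t)] = 1.221 km/s.
First burn Δv₁ = |v_a − v₁| = 1.414 km/s.
Circular speed at r₂: v₂ = √(μ/r₂) = 7.6000 km/s.
Transfer-orbit speed at r₂: v_p = √[μ(2/r₂ − 1/a_t)] = 10.155 km/s.
Second burn Δv₂ = |v₂ − v_p| = 2.555 km/s.
Δv = Δv₁ + Δv₂ = 1.414 + 2.555 = 3.969 km/s.

Δv = 3.97 km/s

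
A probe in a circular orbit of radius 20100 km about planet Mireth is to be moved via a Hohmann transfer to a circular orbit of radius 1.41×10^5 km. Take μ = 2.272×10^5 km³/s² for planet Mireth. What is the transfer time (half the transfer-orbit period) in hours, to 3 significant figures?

t = 41.9 hours

The Hohmann ellipse has a_t = (r₁ + r₂)/2 = 80550 km.
Transfer time t = π√(a_t³/μ) = π√((80550)³ / 2.272×10^5) = 1.507×10^5 s.
Converting: 1.507×10^5 s ÷ 3600 s/hour = 41.9 hours.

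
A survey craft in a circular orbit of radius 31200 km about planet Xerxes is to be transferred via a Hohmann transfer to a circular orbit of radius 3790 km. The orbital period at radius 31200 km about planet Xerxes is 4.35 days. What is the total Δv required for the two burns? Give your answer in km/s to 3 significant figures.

Δv = 0.781 km/s

From Kepler's third law T² = 4π²r³/μ at r = 31200 km, T = 4.35 days = 4.35 × 86400 s = 3.7584×10^5 s: μ = 4π²r³/T² = 8488.24 km³/s².
The Hohmann ellipse has a_t = (r₁ + r₂)/2 = 17495 km.
Circular speed at r₁: v₁ = √(μ/r₁) = √(8488.24/31200) = 0.5216 km/s.
Transfer-orbit speed at r₁ (vis-viva equation): v_a = √[μ(2/r₁ − 1/a_t)] = 0.2428 km/s.
First burn Δv₁ = |v_a − v₁| = 0.2788 km/s.
Circular speed at r₂: v₂ = √(μ/r₂) = 1.497 km/s.
Transfer-orbit speed at r₂: v_p = √[μ(2/r₂ − 1/a_t)] = 1.999 km/s.
Second burn Δv₂ = |v₂ − v_p| = 0.5020 km/s.
Total Δv = Δv₁ + Δv₂ = 0.7808 km/s.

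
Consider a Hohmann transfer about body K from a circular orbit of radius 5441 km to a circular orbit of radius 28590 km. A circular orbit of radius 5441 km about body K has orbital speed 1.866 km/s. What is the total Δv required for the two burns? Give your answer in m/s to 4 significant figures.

From the circular-orbit relation v² = μ/r at r = 5441 km: μ = v²r = (1.866)² × 5441 = 18945.3 km³/s².
Semi-major axis of the transfer orbit: a_t = (5441 + 28590)/2 = 17015.5 km.
At r₁ the circular-orbit speed is v₁ = √(μ/r₁) = 1.8660 km/s.
Transfer-orbit speed at r₁ (vis-viva equation): v_p = √[μ(2/r₁ − 1/a_t)] = 2.4188 km/s.
First burn Δv₁ = |v_p − v₁| = 0.5528 km/s.
Circular speed at r₂: v₂ = √(μ/r₂) = 0.8140 km/s.
Transfer-orbit speed at r₂: v_a = √[μ(2/r₂ − 1/a_t)] = 0.4603 km/s.
Second burn Δv₂ = |v₂ − v_a| = 0.3537 km/s.
Δv = Δv₁ + Δv₂ = 0.5528 + 0.3537 = 0.9065 km/s.

Δv = 906.5 m/s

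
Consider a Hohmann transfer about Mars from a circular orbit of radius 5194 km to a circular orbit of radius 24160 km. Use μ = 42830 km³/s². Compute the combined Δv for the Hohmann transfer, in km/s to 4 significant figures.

The Hohmann ellipse has a_t = (r₁ + r₂)/2 = 14677 km.
At r₁ the circular-orbit speed is v₁ = √(μ/r₁) = 2.8716 km/s.
On the transfer ellipse at r₁, vis-viva equation gives v_p = √[μ(2/r₁ − 1/a_t)] = 3.6843 km/s.
First burn Δv₁ = |v_p − v₁| = 0.8127 km/s.
At r₂, v₂ = √(μ/r₂) = 1.3315 km/s.
Transfer-orbit speed at r₂: v_a = √[μ(2/r₂ − 1/a_t)] = 0.79206 km/s.
Second burn Δv₂ = |v₂ − v_a| = 0.5394 km/s.
Δv = Δv₁ + Δv₂ = 0.8127 + 0.5394 = 1.352 km/s.

Δv = 1.352 km/s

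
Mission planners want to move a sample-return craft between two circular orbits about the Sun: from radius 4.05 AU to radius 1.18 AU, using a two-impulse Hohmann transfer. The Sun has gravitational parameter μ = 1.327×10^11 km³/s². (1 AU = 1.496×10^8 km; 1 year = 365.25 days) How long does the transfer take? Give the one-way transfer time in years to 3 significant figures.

In km: r₁ = 4.05 × 1.496×10^8 = 6.0588×10^8 km; r₂ = 1.18 × 1.496×10^8 = 1.76528×10^8 km.
Transfer-ellipse semi-major axis a_t = (r₁ + r₂)/2 = (6.0588×10^8 + 1.76528×10^8)/2 = 3.91204×10^8 km.
Transfer time t = π√(a_t³/μ) = π√((3.91204×10^8)³ / 1.327×10^11) = 6.673×10^7 s.
Converting: 6.673×10^7 s ÷ 3.15576×10^7 s/year (365.25 × 86400) = 2.11 years.

t = 2.11 years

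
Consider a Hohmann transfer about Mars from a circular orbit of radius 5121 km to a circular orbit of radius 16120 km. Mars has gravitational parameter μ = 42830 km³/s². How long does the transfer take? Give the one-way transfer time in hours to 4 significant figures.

t = 4.615 hours

The Hohmann ellipse has a_t = (r₁ + r₂)/2 = 10620.5 km.
Transfer time t = π√(a_t³/μ) = π√((10620.5)³ / 42830) = 16615 s.
Converting: 16615 s ÷ 3600 s/hour = 4.615 hours.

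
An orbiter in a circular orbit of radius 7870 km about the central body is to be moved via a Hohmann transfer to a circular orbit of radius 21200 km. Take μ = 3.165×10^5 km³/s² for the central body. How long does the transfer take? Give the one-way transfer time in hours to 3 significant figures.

Transfer-ellipse semi-major axis a_t = (r₁ + r₂)/2 = (7870 + 21200)/2 = 14535 km.
Half the transfer-orbit period gives t = π√(a_t³/μ) = 9786 s.
Converting: 9786 s ÷ 3600 s/hour = 2.72 hours.

t = 2.72 hours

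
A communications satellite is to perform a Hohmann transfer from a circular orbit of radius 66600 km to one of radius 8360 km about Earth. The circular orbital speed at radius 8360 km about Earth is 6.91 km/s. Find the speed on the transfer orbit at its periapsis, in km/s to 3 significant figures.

v = 9.21 km/s

From the circular-orbit relation v² = μ/r at r = 8360 km: μ = v²r = (6.91)² × 8360 = 3.99174×10^5 km³/s².
Transfer-ellipse semi-major axis a_t = (r₁ + r₂)/2 = (66600 + 8360)/2 = 37480 km.
The periapsis of the transfer ellipse is at r = 8360 km.
Vis-viva: v = √[μ(2/r − 1/a_t)] = √[3.99174×10^5 × (2/8360 − 1/37480)] = 9.211 km/s.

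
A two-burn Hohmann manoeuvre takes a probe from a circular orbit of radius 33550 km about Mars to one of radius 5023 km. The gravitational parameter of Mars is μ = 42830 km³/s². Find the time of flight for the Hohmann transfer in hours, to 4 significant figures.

t = 11.29 hours

The Hohmann ellipse has a_t = (r₁ + r₂)/2 = 19286.5 km.
Transfer time t = π√(a_t³/μ) = π√((19286.5)³ / 42830) = 40660 s.
Converting: 40660 s ÷ 3600 s/hour = 11.29 hours.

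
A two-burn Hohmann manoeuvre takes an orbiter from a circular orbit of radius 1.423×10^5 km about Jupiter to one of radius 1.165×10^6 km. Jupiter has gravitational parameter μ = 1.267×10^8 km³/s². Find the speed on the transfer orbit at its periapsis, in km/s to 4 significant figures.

The Hohmann ellipse has a_t = (r₁ + r₂)/2 = 6.5365×10^5 km.
At periapsis, r = 1.423×10^5 km.
Applying v² = μ(2/r − 1/a_t): v = 39.84 km/s.

v = 39.84 km/s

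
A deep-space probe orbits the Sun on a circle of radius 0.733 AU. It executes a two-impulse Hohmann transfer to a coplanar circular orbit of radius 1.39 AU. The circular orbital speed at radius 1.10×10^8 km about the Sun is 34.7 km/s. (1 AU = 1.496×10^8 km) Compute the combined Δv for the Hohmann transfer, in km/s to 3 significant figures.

From the circular-orbit relation v² = μ/r at r = 1.10×10^8 km: μ = v²r = (34.7)² × 1.10×10^8 = 1.32450×10^11 km³/s².
In km: r₁ = 0.733 × 1.496×10^8 = 1.096568×10^8 km; r₂ = 1.39 × 1.496×10^8 = 2.07944×10^8 km.
Transfer-ellipse semi-major axis a_t = (r₁ + r₂)/2 = (1.096568×10^8 + 2.07944×10^8)/2 = 1.588004×10^8 km.
At r₁ the circular-orbit speed is v₁ = √(μ/r₁) = 34.7543 km/s.
Transfer-orbit speed at r₁ (vis-viva): v_p = √[μ(2/r₁ − 1/a_t)] = 39.7700 km/s.
First burn Δv₁ = |v_p − v₁| = 5.0157 km/s.
Circular speed at r₂: v₂ = √(μ/r₂) = 25.23787 km/s.
Transfer-orbit speed at r₂: v_a = √[μ(2/r₂ − 1/a_t)] = 20.97223 km/s.
Second burn Δv₂ = |v₂ − v_a| = 4.2656 km/s.
Δv = Δv₁ + Δv₂ = 5.0157 + 4.2656 = 9.281 km/s.

Δv = 9.28 km/s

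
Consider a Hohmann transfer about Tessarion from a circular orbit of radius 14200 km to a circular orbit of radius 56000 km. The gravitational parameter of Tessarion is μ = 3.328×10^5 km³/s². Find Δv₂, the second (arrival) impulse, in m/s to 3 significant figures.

Δv₂ = 887 m/s

Semi-major axis of the transfer orbit: a_t = (14200 + 56000)/2 = 35100 km.
Circular speed at r = 56000 km: v_c = √(μ/r) = 2.4378 km/s.
Transfer-orbit speed at the same r (vis-viva, a = a_t): v_t = √[μ(2/r − 1/a_t)] = 1.5506 km/s.
Δv₂ = |v_t − v_c| = |1.5506 − 2.4378| = 0.8872 km/s.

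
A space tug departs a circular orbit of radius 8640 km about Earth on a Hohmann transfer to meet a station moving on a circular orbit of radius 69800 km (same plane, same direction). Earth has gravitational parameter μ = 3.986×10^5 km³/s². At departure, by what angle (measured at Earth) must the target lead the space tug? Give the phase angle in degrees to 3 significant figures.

φ = 104°

Transfer-ellipse semi-major axis a_t = (r₁ + r₂)/2 = (8640 + 69800)/2 = 39220 km.
Transfer time t = π√(a_t³/μ) = 38649 s.
The target's mean motion on its circular orbit is ω₂ = √(μ/r₂³) = 3.4236×10^-5 rad/s.
Angle swept by the target during transfer: ω₂·t = 1.3232 rad = 75.81°.
Arrival is 180° from departure on the ellipse, so φ = 180° − 75.81° = 104°.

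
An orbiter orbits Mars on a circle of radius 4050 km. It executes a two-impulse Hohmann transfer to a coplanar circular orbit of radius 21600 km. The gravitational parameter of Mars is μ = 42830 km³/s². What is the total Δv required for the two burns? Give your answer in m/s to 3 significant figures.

Δv = 1590 m/s

Transfer-ellipse semi-major axis a_t = (r₁ + r₂)/2 = (4050 + 21600)/2 = 12825 km.
At r₁ the circular-orbit speed is v₁ = √(μ/r₁) = 3.2520 km/s.
Transfer-orbit speed at r₁ (v² = μ(2/r − 1/a)): v_p = √[μ(2/r₁ − 1/a_t)] = 4.2203 km/s.
First burn Δv₁ = |v_p − v₁| = 0.9683 km/s.
Circular speed at r₂: v₂ = √(μ/r₂) = 1.4081 km/s.
Transfer-orbit speed at r₂: v_a = √[μ(2/r₂ − 1/a_t)] = 0.79131 km/s.
Second burn Δv₂ = |v₂ − v_a| = 0.6168 km/s.
Δv = Δv₁ + Δv₂ = 0.9683 + 0.6168 = 1.585 km/s.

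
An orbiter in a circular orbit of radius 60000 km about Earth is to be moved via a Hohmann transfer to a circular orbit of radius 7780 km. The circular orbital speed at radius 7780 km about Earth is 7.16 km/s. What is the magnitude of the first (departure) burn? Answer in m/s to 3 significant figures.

From the circular-orbit relation v² = μ/r at r = 7780 km: μ = v²r = (7.16)² × 7780 = 3.98846×10^5 km³/s².
The Hohmann ellipse has a_t = (r₁ + r₂)/2 = 33890 km.
Circular speed at r = 60000 km: v_c = √(μ/r) = 2.578 km/s.
Transfer-orbit speed at the same r (vis-viva, a = a_t): v_t = √[μ(2/r − 1/a_t)] = 1.235 km/s.
Δv₁ = |v_t − v_c| = |1.235 − 2.578| = 1.343 km/s.

Δv₁ = 1340 m/s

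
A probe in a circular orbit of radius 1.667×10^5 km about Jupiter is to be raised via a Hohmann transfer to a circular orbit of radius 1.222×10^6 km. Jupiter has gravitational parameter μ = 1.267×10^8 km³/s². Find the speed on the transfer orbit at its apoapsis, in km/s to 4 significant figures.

The Hohmann ellipse has a_t = (r₁ + r₂)/2 = 6.9435×10^5 km.
The apoapsis of the transfer ellipse is at r = 1.222×10^6 km.
From the vis-viva equation, v = √[μ(2/r − 1/a_t)] = 4.989 km/s.

v = 4.989 km/s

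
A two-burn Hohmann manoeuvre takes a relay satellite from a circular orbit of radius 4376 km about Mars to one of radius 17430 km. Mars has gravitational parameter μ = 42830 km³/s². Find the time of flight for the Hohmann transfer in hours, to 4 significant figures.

t = 4.801 hours

Transfer-ellipse semi-major axis a_t = (r₁ + r₂)/2 = (4376 + 17430)/2 = 10903 km.
By Kepler's third law the transfer-orbit period is T = 2π√(a_t³/μ), so t = T/2 = 17282 s.
Converting: 17282 s ÷ 3600 s/hour = 4.801 hours.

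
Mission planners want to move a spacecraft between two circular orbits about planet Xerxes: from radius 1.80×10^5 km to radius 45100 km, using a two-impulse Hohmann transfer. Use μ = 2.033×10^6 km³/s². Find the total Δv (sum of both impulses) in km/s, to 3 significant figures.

Δv = 3.01 km/s

Transfer-ellipse semi-major axis a_t = (r₁ + r₂)/2 = (1.800×10^5 + 45100)/2 = 1.1255×10^5 km.
Circular speed at r₁: v₁ = √(μ/r₁) = √(2.033×10^6/1.800×10^5) = 3.3607 km/s.
Transfer-orbit speed at r₁ (vis-viva): v_a = √[μ(2/r₁ − 1/a_t)] = 2.1274 km/s.
First burn Δv₁ = |v_a − v₁| = 1.233 km/s.
At r₂, v₂ = √(μ/r₂) = 6.714 km/s.
Transfer-orbit speed at r₂: v_p = √[μ(2/r₂ − 1/a_t)] = 8.491 km/s.
Second burn Δv₂ = |v₂ − v_p| = 1.777 km/s.
Total Δv = Δv₁ + Δv₂ = 3.010 km/s.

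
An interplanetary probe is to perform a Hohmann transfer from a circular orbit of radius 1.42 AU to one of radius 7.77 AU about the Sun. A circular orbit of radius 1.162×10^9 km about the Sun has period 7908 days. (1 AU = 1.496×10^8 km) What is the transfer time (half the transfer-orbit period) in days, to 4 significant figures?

t = 1799 days

From Kepler's third law T² = 4π²r³/μ at r = 1.162×10^9 km, T = 7908 days = 7908 × 86400 s = 6.832512×10^8 s: μ = 4π²r³/T² = 1.32684×10^11 km³/s².
In km: r₁ = 1.42 × 1.496×10^8 = 2.12432×10^8 km; r₂ = 7.77 × 1.496×10^8 = 1.162392×10^9 km.
Transfer-ellipse semi-major axis a_t = (r₁ + r₂)/2 = (2.12432×10^8 + 1.162392×10^9)/2 = 6.87412×10^8 km.
Half the transfer-orbit period gives t = π√(a_t³/μ) = 1.554×10^8 s.
Converting: 1.554×10^8 s ÷ 86400 s/day = 1799 days.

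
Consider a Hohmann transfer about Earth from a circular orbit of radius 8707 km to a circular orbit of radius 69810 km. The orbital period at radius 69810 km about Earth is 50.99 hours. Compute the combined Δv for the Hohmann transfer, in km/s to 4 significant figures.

Δv = 3.521 km/s

From Kepler's third law T² = 4π²r³/μ at r = 69810 km, T = 50.99 hours = 50.99 × 3600 s = 1.83564×10^5 s: μ = 4π²r³/T² = 3.98600×10^5 km³/s².
The Hohmann ellipse has a_t = (r₁ + r₂)/2 = 39258.5 km.
At r₁ the circular-orbit speed is v₁ = √(μ/r₁) = 6.7660 km/s.
Transfer-orbit speed at r₁ (vis-viva): v_p = √[μ(2/r₁ − 1/a_t)] = 9.0225 km/s.
First burn Δv₁ = |v_p − v₁| = 2.2565 km/s.
At r₂, v₂ = √(μ/r₂) = 2.3895 km/s.
Transfer-orbit speed at r₂: v_a = √[μ(2/r₂ − 1/a_t)] = 1.1253 km/s.
Second burn Δv₂ = |v₂ − v_a| = 1.2642 km/s.
Total Δv = Δv₁ + Δv₂ = 3.521 km/s.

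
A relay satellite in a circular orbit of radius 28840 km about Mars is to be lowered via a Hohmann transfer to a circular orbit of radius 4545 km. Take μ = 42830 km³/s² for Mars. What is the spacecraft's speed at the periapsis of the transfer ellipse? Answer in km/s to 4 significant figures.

v = 4.035 km/s

Semi-major axis of the transfer orbit: a_t = (28840 + 4545)/2 = 16692.5 km.
At periapsis, r = 4545 km.
Vis-viva: v = √[μ(2/r − 1/a_t)] = √[42830 × (2/4545 − 1/16692.5)] = 4.035 km/s.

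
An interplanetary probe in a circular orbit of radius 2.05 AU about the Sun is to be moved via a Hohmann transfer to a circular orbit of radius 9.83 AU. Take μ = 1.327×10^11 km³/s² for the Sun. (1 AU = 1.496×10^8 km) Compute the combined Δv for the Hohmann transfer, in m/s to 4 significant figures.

In km: r₁ = 2.05 × 1.496×10^8 = 3.0668×10^8 km; r₂ = 9.83 × 1.496×10^8 = 1.470568×10^9 km.
Transfer-ellipse semi-major axis a_t = (r₁ + r₂)/2 = (3.0668×10^8 + 1.470568×10^9)/2 = 8.88624×10^8 km.
Circular speed at r₁: v₁ = √(μ/r₁) = √(1.327×10^11/3.0668×10^8) = 20.801 km/s.
On the transfer ellipse at r₁, vis-viva equation gives v_p = √[μ(2/r₁ − 1/a_t)] = 26.759 km/s.
First burn Δv₁ = |v_p − v₁| = 5.958 km/s.
Circular speed at r₂: v₂ = √(μ/r₂) = 9.4993 km/s.
Transfer-orbit speed at r₂: v_a = √[μ(2/r₂ − 1/a_t)] = 5.5805 km/s.
Second burn Δv₂ = |v₂ − v_a| = 3.919 km/s.
Total Δv = Δv₁ + Δv₂ = 9.877 km/s.

Δv = 9877 m/s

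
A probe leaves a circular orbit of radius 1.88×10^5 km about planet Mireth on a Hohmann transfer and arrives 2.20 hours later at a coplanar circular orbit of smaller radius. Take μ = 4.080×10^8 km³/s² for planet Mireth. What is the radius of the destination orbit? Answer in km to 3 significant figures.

Transfer time t = 2.20 hours = 7920 s, and t = π√(a_t³/μ).
So a_t = (μ t²/π²)^(1/3) = (4.080×10^8 × (7920)² / π²)^(1/3) = 1.3738×10^5 km.
Since a_t = (r₁ + r₂)/2, r₂ = 2a_t − r₁ = 2×1.3738×10^5 − 1.880×10^5 = 86760 km.

r₂ = 86800 km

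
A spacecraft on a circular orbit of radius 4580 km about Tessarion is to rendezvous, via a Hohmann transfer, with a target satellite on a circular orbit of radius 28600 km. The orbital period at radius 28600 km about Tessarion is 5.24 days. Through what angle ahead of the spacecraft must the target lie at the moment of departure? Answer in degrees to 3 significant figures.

φ = 100°

From Kepler's third law T² = 4π²r³/μ at r = 28600 km, T = 5.24 days = 5.24 × 86400 s = 4.52736×10^5 s: μ = 4π²r³/T² = 4505.76 km³/s².
Transfer-ellipse semi-major axis a_t = (r₁ + r₂)/2 = (4580 + 28600)/2 = 16590 km.
Transfer time t = π√(a_t³/μ) = 1.0001×10^5 s.
The target's mean motion on its circular orbit is ω₂ = √(μ/r₂³) = 1.3878×10^-5 rad/s.
Angle swept by the target during transfer: ω₂·t = 1.3879 rad = 79.52°.
Arrival is 180° from departure on the ellipse, so φ = 180° − 79.52° = 100°.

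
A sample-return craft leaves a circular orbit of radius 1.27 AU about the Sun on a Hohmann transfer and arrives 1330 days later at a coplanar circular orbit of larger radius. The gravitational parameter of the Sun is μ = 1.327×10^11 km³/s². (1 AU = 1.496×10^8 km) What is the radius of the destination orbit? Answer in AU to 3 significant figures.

In km: r₁ = 1.27 × 1.496×10^8 = 1.89992×10^8 km.
Transfer time t = 1330 days = 1.14912×10^8 s, and t = π√(a_t³/μ).
So a_t = (μ t²/π²)^(1/3) = (1.327×10^11 × (1.14912×10^8)² / π²)^(1/3) = 5.6204×10^8 km.
Since a_t = (r₁ + r₂)/2, r₂ = 2a_t − r₁ = 2×5.6204×10^8 − 1.89992×10^8 = 9.34088×10^8 km.
In AU: r₂ = 9.34088×10^8 / 1.496×10^8 = 6.24 AU.

r₂ = 6.24 AU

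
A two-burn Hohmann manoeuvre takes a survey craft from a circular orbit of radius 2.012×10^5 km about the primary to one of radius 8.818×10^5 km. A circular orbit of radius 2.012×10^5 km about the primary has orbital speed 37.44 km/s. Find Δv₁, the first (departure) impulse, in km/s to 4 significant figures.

Δv₁ = 10.34 km/s

From the circular-orbit relation v² = μ/r at r = 2.012×10^5 km: μ = v²r = (37.44)² × 2.012×10^5 = 2.82033×10^8 km³/s².
Transfer-ellipse semi-major axis a_t = (r₁ + r₂)/2 = (2.012×10^5 + 8.818×10^5)/2 = 5.415×10^5 km.
Circular speed at r = 2.012×10^5 km: v_c = √(μ/r) = 37.44 km/s.
Vis-viva on the transfer ellipse at r = 2.012×10^5 km gives v_t = √[μ(2/r − 1/a_t)] = 47.78 km/s.
Δv₁ = |v_t − v_c| = |47.78 − 37.44| = 10.34 km/s.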